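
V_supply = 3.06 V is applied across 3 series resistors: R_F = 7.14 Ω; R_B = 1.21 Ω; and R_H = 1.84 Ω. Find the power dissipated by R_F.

Series current I = V_supply/ΣR = 3.06/10.19 = 0.3003 A.
P(R_F) = I²·R_F = (0.3003)² × 7.14 = 0.6439 W.

P ≈ 0.644 W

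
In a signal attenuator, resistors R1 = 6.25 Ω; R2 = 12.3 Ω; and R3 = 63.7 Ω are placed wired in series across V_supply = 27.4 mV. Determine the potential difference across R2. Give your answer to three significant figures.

V ≈ 4.10 mV

Series total: ΣR = 6.25 + 12.3 + 63.7 = 82.25 Ω.
By the voltage-divider rule, V = 27.4 × 12.30/82.25 = 4.098 mV.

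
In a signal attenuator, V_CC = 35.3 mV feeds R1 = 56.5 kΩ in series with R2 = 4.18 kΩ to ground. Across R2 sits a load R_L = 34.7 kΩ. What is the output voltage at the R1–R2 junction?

The load sits in parallel with R2, giving an effective lower resistance R2' = R2·R_L/(R2+R_L) = 3.731 kΩ.
Voltage divider with the loaded lower leg: V_out = 35.3 × 3.731/(56.5 + 3.731) = 35.3 × 0.06194 = 2.186 mV.
(Unloaded it would be 2.43 mV; the load pulls it down.)

V_out ≈ 2.19 mV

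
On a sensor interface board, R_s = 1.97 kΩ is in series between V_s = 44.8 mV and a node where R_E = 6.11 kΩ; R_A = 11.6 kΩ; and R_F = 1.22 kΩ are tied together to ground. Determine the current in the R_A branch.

I ≈ 1.24 µA

Equivalent of the parallel group: R_p = 0.9350 kΩ.
V_A by voltage divider: V_A = 44.8 × 0.9350/(1.97 + 0.9350) = 14.42 mV.
Branch current I = V_A/R_A = 14.42/11.6 = 1.243 µA.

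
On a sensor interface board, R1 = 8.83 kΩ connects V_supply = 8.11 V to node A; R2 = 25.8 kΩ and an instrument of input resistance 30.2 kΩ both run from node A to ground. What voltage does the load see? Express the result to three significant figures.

First combine the lower leg with the load: R2 ‖ R_L = 13.91 kΩ.
Now apply the divider: V_out = 8.11 × 0.6118 = 4.961 V.
(Unloaded it would be 6.04 V; the load pulls it down.)

V_out ≈ 4.96 V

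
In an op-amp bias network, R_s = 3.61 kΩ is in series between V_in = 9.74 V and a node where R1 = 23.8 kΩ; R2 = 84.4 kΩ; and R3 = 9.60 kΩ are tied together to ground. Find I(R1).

I ≈ 0.261 mA

Parallel bank: R_p = 1/(1/23.8 + 1/84.4 + 1/9.60) = 6.328 kΩ.
V_A = 9.74 × 6.328/9.938 = 6.202 V.
Branch current I = V_A/R1 = 6.202/23.8 = 0.2606 mA.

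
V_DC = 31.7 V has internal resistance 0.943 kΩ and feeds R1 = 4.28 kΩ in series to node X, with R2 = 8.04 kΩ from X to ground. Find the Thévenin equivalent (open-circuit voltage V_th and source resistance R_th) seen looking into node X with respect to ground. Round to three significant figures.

V_th ≈ 19.2 V, R_th ≈ 3.17 kΩ

R1' = 0.943 + 4.28 = 5.223 kΩ (source resistance + R1).
Open-circuit (no load on X): V_th = V_DC · R2/(R1' + R2) = 31.7 × 8.04/(5.223 + 8.04) = 19.22 V.
Zeroing V_DC shorts the top of R1' to ground, so R_th = R1' ‖ R2 = 3.166 kΩ.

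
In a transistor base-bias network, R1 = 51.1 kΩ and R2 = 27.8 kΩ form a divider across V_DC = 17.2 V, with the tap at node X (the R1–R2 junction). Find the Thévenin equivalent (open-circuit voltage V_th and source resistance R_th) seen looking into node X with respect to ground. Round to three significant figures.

V_th is the unloaded tap voltage: V_DC · R2/(R1+R2) = 17.2 × 0.3523 = 6.060 V.
Zeroing V_DC shorts the top of R1 to ground, so R_th = R1 ‖ R2 = 18.00 kΩ.

V_th ≈ 6.06 V, R_th ≈ 18.0 kΩ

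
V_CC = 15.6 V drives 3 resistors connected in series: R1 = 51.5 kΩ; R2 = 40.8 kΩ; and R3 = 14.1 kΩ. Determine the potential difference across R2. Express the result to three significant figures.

Series total: ΣR = 51.5 + 40.8 + 14.1 = 106.4 kΩ.
V = V_CC · R/ΣR = 15.6 × 0.3835 = 5.982 V.

V ≈ 5.98 V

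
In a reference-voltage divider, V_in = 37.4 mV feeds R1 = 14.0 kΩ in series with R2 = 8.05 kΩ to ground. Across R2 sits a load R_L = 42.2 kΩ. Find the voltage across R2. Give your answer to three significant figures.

The load sits in parallel with R2, giving an effective lower resistance R2' = R2·R_L/(R2+R_L) = 6.760 kΩ.
Then V_out = V_in · R2'/(R1 + R2') = 37.4 × 6.760/20.76 = 12.18 mV.
(Unloaded it would be 13.7 mV; the load pulls it down.)

V_out ≈ 12.2 mV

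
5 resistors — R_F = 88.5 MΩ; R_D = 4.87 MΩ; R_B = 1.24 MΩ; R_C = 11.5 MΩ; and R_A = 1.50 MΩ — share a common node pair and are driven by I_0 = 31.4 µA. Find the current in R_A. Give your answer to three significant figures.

ΣG = 1/88.5 + 1/4.87 + 1/1.24 + 1/11.5 + 1/1.50 = 1.777.
Current divider: I(R_A) = I_0 · G_k/ΣG = 31.4 × (0.6667/1.777) = 31.4 × 0.3752 = 11.78 µA.

I ≈ 11.8 µA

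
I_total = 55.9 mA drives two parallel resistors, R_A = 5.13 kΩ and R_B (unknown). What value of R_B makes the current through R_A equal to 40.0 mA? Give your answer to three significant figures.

R_B ≈ 12.9 kΩ

In a two-way split, I_A/I_total = R_B/(R_A + R_B).
With f = 0.7156, R_B = R_A · f/(1−f) = 5.13 × 2.516 = 12.91 kΩ.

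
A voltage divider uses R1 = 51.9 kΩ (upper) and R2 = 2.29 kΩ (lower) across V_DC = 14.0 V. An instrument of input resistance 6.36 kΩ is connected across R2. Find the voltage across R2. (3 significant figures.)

The load sits in parallel with R2, giving an effective lower resistance R2' = R2·R_L/(R2+R_L) = 1.684 kΩ.
Voltage divider with the loaded lower leg: V_out = 14.0 × 1.684/(51.9 + 1.684) = 14.0 × 0.03142 = 0.4399 V.
(Unloaded it would be 0.592 V; the load pulls it down.)

V_out ≈ 0.440 V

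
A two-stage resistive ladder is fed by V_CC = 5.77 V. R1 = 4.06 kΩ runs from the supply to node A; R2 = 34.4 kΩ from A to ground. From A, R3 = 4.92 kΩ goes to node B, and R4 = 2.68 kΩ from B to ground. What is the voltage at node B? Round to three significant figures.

The second stage (R3 + R4 = 7.600 kΩ) loads node A in parallel with R2.
R2 ‖ (R3+R4) = 6.225 kΩ.
So V_A = 5.77 × 0.6052 = 3.492 V.
V_B = V_A × 0.3526 = 1.231 V.

V_B ≈ 1.23 V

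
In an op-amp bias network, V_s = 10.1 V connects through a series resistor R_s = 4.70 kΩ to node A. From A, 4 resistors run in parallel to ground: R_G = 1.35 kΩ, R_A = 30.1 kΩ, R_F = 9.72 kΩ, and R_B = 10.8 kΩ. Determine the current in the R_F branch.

Parallel bank: R_p = 1/(1/1.35 + 1/30.1 + 1/9.72 + 1/10.8) = 1.032 kΩ.
Node voltage V_A = V_s · R_p/(R_s + R_p) = 10.1 × 0.1800 = 1.818 V.
I(R_F) = V_A / R_F = 1.818/9.72 = 0.1870 mA.
(Check via current divider: I_total = 1.762 mA; share G_k/ΣG = 0.1061 → same result.)

I ≈ 0.187 mA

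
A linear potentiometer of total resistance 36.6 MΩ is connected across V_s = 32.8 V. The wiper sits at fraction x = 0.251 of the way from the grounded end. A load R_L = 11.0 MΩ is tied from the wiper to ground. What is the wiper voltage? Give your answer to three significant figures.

V_out ≈ 5.06 V

The pot divides into 27.41 MΩ above the wiper and 9.187 MΩ below.
(x·R_p) ‖ R_L = 5.006 MΩ.
Then V_out = V_s · 5.006/(27.41 + 5.006) = 5.065 V.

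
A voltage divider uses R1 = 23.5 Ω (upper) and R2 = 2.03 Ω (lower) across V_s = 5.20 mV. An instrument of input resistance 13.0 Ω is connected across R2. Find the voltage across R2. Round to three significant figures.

V_out ≈ 0.362 mV

First combine the lower leg with the load: R2 ‖ R_L = 1.756 Ω.
Now apply the divider: V_out = 5.20 × 0.06952 = 0.3615 mV.
(Unloaded it would be 0.413 mV; the load pulls it down.)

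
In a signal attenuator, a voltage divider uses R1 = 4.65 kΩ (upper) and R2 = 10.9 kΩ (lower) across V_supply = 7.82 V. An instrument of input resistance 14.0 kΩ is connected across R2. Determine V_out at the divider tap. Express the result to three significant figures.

V_out ≈ 4.45 V

First combine the lower leg with the load: R2 ‖ R_L = 6.129 kΩ.
Now apply the divider: V_out = 7.82 × 0.5686 = 4.446 V.
(Unloaded it would be 5.48 V; the load pulls it down.)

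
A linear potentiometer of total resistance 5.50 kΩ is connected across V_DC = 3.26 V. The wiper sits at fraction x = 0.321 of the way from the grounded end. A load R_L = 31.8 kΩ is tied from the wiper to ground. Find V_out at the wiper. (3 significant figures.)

V_out ≈ 1.01 V

Split the track: R_lower = x·R_p = 1.766 kΩ, R_upper = (1−x)·R_p = 3.735 kΩ.
(x·R_p) ‖ R_L = 1.673 kΩ.
V_out = 3.26 × 1.673/(3.735 + 1.673) = 1.008 V.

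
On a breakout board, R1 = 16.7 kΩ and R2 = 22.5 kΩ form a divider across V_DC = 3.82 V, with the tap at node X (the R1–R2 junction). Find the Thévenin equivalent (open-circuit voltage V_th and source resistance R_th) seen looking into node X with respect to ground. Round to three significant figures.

With X open, the divider is unloaded: V_th = 3.82 × 22.5/39.20 = 2.193 V.
With V_DC suppressed (replaced by a short), R_th = R1 ‖ R2 = (16.70 × 22.5)/(16.70 + 22.5) = 9.585 kΩ.

V_th ≈ 2.19 V, R_th ≈ 9.59 kΩ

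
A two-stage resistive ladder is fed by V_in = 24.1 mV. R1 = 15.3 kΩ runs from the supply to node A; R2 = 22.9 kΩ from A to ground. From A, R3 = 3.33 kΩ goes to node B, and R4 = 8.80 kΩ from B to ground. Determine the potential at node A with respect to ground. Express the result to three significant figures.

V_A ≈ 8.23 mV

The second stage (R3 + R4 = 12.13 kΩ) loads node A in parallel with R2.
Effective lower resistance at A: R2 ‖ 12.13 = 7.930 kΩ.
First divider: V_A = V_in · 7.930/(15.3 + 7.930) = 8.227 mV.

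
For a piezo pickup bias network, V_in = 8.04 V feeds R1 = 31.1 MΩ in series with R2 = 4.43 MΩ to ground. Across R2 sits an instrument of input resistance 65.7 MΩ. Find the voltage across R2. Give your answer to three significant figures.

R2 ‖ R_L = (4.43 × 65.7)/(4.43 + 65.7) = 4.150 MΩ.
Then V_out = V_in · R2'/(R1 + R2') = 8.04 × 4.150/35.25 = 0.9466 V.
(Unloaded it would be 1.00 V; the load pulls it down.)

V_out ≈ 0.947 V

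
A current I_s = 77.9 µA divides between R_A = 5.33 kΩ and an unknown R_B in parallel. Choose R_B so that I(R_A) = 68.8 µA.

R_B ≈ 40.3 kΩ

The fraction through R_A equals R_B/(R_A+R_B).
68.8/77.9 = R_B/(R_A + R_B) → R_B = R_A · (0.8832)/(1 − 0.8832) = 5.33 × 7.560 = 40.30 kΩ.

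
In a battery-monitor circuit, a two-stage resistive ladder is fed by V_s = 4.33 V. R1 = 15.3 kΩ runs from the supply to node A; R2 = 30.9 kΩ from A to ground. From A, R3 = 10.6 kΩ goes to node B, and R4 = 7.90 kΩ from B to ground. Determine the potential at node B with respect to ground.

Node A sees R2 in parallel with the series input of stage 2, R3 + R4 = 18.50 kΩ.
Effective lower resistance at A: R2 ‖ 18.50 = 11.57 kΩ.
V_A = 4.33 × 11.57/(15.3 + 11.57) = 1.865 V.
Then the unloaded second divider: V_B = V_A × R4/(R3+R4) = 1.865 × 0.4270 = 0.7962 V.

V_B ≈ 0.796 V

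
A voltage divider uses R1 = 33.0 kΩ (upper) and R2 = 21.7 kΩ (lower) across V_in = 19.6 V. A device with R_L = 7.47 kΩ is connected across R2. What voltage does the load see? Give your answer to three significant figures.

R2 ‖ R_L = (21.7 × 7.47)/(21.7 + 7.47) = 5.557 kΩ.
Voltage divider with the loaded lower leg: V_out = 19.6 × 5.557/(33.0 + 5.557) = 19.6 × 0.1441 = 2.825 V.
(Unloaded it would be 7.78 V; the load pulls it down.)

V_out ≈ 2.82 V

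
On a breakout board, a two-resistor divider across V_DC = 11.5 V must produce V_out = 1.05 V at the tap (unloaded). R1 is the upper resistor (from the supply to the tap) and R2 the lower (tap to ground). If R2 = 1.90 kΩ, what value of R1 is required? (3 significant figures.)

R1 ≈ 18.9 kΩ

Required fraction k = V_out/V_DC = 0.09130.
So R1 = R2 · (V_DC/V_out − 1) = 1.90 × (11.5/1.05 − 1) = 1.90 × 9.952 = 18.91 kΩ.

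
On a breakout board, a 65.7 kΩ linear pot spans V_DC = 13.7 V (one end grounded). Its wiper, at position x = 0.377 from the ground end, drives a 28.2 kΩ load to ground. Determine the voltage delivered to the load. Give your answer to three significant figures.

The pot divides into 40.93 kΩ above the wiper and 24.77 kΩ below.
Lower segment in parallel with the load: 24.77 ‖ 28.2 = 13.19 kΩ.
V_out = 13.7 × 13.19/(40.93 + 13.19) = 3.338 V.

V_out ≈ 3.34 V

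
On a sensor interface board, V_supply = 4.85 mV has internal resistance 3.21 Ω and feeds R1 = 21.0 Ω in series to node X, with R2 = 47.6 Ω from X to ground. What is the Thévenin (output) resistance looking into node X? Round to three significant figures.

R1' = 3.21 + 21.0 = 24.21 Ω (source resistance + R1).
Zeroing V_supply shorts the top of R1' to ground, so R_th = R1' ‖ R2 = 16.05 Ω.

R_th ≈ 16.0 Ω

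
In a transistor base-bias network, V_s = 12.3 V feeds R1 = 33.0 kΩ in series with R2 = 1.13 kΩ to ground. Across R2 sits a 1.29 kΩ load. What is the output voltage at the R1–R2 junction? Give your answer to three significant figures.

V_out ≈ 0.220 V

The load sits in parallel with R2, giving an effective lower resistance R2' = R2·R_L/(R2+R_L) = 0.6024 kΩ.
Now apply the divider: V_out = 12.3 × 0.01793 = 0.2205 V.
(Unloaded it would be 0.407 V; the load pulls it down.)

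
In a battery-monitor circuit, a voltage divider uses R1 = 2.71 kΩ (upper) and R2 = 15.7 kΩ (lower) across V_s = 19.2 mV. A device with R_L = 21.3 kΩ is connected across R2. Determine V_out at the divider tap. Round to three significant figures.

V_out ≈ 14.8 mV

The load sits in parallel with R2, giving an effective lower resistance R2' = R2·R_L/(R2+R_L) = 9.038 kΩ.
Now apply the divider: V_out = 19.2 × 0.7693 = 14.77 mV.
(Unloaded it would be 16.4 mV; the load pulls it down.)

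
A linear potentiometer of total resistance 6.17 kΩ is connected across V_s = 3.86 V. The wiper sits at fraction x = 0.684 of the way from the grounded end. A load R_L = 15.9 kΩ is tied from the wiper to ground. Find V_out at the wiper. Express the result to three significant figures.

V_out ≈ 2.44 V

The pot divides into 1.950 kΩ above the wiper and 4.220 kΩ below.
R_L loads the lower segment: effective lower R = 3.335 kΩ.
V_out = 3.86 × 3.335/(1.950 + 3.335) = 2.436 V.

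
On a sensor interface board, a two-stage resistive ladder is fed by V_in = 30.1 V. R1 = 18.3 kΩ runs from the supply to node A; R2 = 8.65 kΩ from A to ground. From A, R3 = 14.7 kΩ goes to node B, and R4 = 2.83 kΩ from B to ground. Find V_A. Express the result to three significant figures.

The second stage (R3 + R4 = 17.53 kΩ) loads node A in parallel with R2.
Effective lower resistance at A: R2 ‖ 17.53 = 5.792 kΩ.
So V_A = 30.1 × 0.2404 = 7.236 V.

V_A ≈ 7.24 V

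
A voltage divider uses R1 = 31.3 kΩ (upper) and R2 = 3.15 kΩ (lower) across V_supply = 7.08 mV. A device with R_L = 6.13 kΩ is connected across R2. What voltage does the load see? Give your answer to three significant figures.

R2 ‖ R_L = (3.15 × 6.13)/(3.15 + 6.13) = 2.081 kΩ.
Then V_out = V_supply · R2'/(R1 + R2') = 7.08 × 2.081/33.38 = 0.4413 mV.

V_out ≈ 0.441 mV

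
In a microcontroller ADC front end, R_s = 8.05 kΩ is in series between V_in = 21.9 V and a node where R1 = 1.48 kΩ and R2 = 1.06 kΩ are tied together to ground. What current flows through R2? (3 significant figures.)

I ≈ 1.47 mA

Parallel bank: R_p = 1/(1/1.48 + 1/1.06) = 0.6176 kΩ.
Node voltage V_A = V_in · R_p/(R_s + R_p) = 21.9 × 0.07126 = 1.561 V.
I(R2) = V_A / R2 = 1.561/1.06 = 1.472 mA.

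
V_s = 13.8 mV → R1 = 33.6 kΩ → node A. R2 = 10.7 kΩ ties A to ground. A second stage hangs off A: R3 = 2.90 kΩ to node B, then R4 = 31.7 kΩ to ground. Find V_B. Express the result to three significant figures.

Looking into the second stage from A: R3 + R4 = 34.60 kΩ appears in parallel with R2.
R2 ‖ (R3+R4) = 8.173 kΩ.
First divider: V_A = V_s · 8.173/(33.6 + 8.173) = 2.700 mV.
Then the unloaded second divider: V_B = V_A × R4/(R3+R4) = 2.700 × 0.9162 = 2.474 mV.

V_B ≈ 2.47 mV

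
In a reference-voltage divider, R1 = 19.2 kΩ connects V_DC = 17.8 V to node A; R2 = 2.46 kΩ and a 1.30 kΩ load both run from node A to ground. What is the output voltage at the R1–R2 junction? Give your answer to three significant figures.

First combine the lower leg with the load: R2 ‖ R_L = 0.8505 kΩ.
Now apply the divider: V_out = 17.8 × 0.04242 = 0.7551 V.
(Unloaded it would be 2.02 V; the load pulls it down.)

V_out ≈ 0.755 V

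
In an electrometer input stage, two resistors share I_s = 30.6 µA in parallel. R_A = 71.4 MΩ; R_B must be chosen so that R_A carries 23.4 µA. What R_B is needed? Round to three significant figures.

R_B ≈ 232 MΩ

The fraction through R_A equals R_B/(R_A+R_B).
With f = 0.7647, R_B = R_A · f/(1−f) = 71.4 × 3.250 = 232.0 MΩ.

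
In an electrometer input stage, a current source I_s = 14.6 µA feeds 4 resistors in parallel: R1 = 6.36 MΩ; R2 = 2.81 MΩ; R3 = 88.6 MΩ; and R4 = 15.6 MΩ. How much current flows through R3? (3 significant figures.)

ΣG = 1/6.36 + 1/2.81 + 1/88.6 + 1/15.6 = 0.5885.
By the current-divider rule, I = I_s · G_k/ΣG = 14.6 × 0.01918 = 0.2800 µA.

I ≈ 0.280 µA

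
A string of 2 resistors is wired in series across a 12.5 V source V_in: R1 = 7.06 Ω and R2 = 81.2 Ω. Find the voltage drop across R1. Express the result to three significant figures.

V ≈ 1.00 V

Series total: ΣR = 7.06 + 81.2 = 88.26 Ω.
V = V_in · R/ΣR = 12.5 × 0.07999 = 0.9999 V.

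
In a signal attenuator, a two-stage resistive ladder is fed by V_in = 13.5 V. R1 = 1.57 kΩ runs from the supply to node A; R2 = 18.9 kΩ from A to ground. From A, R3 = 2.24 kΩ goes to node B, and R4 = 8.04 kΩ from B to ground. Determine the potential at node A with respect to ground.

V_A ≈ 10.9 V

The second stage (R3 + R4 = 10.28 kΩ) loads node A in parallel with R2.
R2 ‖ (R3+R4) = 6.658 kΩ.
So V_A = 13.5 × 0.8092 = 10.92 V.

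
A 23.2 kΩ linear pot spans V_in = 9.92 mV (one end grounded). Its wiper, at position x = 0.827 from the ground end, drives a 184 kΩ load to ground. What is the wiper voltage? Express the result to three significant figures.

V_out ≈ 8.06 mV

Split the track: R_lower = x·R_p = 19.19 kΩ, R_upper = (1−x)·R_p = 4.014 kΩ.
R_L loads the lower segment: effective lower R = 17.37 kΩ.
Then V_out = V_in · 17.37/(4.014 + 17.37) = 8.058 mV.
(Unloaded: V_out = x·V_in = 8.20 mV.)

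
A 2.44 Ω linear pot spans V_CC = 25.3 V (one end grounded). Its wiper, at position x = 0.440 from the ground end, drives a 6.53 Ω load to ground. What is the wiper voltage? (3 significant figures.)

V_out ≈ 10.2 V

Lower segment x·R_p = 1.074 Ω; upper segment (1−x)·R_p = 1.366 Ω.
(x·R_p) ‖ R_L = 0.9220 Ω.
V_out = 25.3 × 0.9220/(1.366 + 0.9220) = 10.19 V.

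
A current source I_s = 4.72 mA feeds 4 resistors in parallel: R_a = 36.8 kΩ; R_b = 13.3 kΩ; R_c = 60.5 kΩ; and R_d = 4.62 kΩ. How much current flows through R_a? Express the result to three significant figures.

ΣG = 1/36.8 + 1/13.3 + 1/60.5 + 1/4.62 = 0.3353.
R_a takes the fraction G_k/ΣG = 0.02717/0.3353 = 0.08103, so I = 4.72 × 0.08103 = 0.3825 mA.

I ≈ 0.382 mA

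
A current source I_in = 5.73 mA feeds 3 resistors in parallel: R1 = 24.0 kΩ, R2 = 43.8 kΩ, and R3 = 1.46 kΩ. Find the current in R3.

ΣG = 1/24.0 + 1/43.8 + 1/1.46 = 0.7494.
Current divider: I(R3) = I_in · G_k/ΣG = 5.73 × (0.6849/0.7494) = 5.73 × 0.9139 = 5.237 mA.

I ≈ 5.24 mA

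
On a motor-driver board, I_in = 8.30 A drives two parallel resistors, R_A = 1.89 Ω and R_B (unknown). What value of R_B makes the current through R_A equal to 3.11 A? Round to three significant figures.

In a two-way split, I_A/I_in = R_B/(R_A + R_B).
3.11/8.30 = R_B/(R_A + R_B) → R_B = R_A · (0.3747)/(1 − 0.3747) = 1.89 × 0.5992 = 1.133 Ω.

R_B ≈ 1.13 Ω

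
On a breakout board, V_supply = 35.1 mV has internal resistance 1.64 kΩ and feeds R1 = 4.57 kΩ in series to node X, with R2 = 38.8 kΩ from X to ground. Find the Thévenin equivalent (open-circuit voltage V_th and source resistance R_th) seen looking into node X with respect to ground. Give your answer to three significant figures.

V_th ≈ 30.3 mV, R_th ≈ 5.35 kΩ

R1' = 1.64 + 4.57 = 6.210 kΩ (source resistance + R1).
V_th is the unloaded tap voltage: V_supply · R2/(R1'+R2) = 35.1 × 0.8620 = 30.26 mV.
Zeroing V_supply shorts the top of R1' to ground, so R_th = R1' ‖ R2 = 5.353 kΩ.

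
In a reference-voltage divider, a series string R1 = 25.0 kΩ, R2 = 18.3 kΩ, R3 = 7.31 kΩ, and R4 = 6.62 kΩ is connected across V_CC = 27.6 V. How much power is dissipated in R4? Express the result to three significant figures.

The common current is I = 27.6/57.23 = 0.4823 mA.
V(R4) = I·R = 3.193 V; P = V·I = 3.193 × 0.4823 = 1.540 mW.

P ≈ 1.54 mW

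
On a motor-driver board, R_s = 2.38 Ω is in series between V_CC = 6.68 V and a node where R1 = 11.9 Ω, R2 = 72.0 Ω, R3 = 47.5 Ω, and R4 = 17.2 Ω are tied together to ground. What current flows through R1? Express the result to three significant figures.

Combine the parallel branches: R_p = (1/11.9 + 1/72.0 + 1/47.5 + 1/17.2)⁻¹ = 5.646 Ω.
Node voltage V_A = V_CC · R_p/(R_s + R_p) = 6.68 × 0.7035 = 4.699 V.
Branch current I = V_A/R1 = 4.699/11.9 = 0.3949 A.
(Check via current divider: I_total = 0.8323 A; share G_k/ΣG = 0.4745 → same result.)

I ≈ 0.395 A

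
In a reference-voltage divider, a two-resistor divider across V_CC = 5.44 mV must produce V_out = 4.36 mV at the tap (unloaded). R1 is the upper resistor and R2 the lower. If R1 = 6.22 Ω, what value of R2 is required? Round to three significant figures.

R2 ≈ 25.1 Ω

V_out/V_CC = R2/(R1+R2) = 0.8015.
So R2 = R1 · V_out/(V_CC − V_out) = 6.22 × 4.36/(5.44 − 4.36) = 6.22 × 4.037 = 25.11 Ω.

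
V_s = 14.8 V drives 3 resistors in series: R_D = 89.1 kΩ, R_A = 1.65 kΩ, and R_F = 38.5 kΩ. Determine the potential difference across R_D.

V ≈ 10.2 V

ΣR = 89.1 + 1.65 + 38.5 = 129.2 kΩ.
By the voltage-divider rule, V = 14.8 × 89.10/129.2 = 10.20 V.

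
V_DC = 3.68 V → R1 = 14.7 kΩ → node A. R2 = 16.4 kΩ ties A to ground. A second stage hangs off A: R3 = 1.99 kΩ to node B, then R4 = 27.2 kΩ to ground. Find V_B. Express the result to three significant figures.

V_B ≈ 1.43 V

Node A sees R2 in parallel with the series input of stage 2, R3 + R4 = 29.19 kΩ.
R2 ‖ (R3+R4) = 10.50 kΩ.
So V_A = 3.68 × 0.4167 = 1.533 V.
Stage 2 is unloaded, so V_B = V_A · R4/(R3+R4) = 1.533 × 27.2/29.19 = 1.429 V.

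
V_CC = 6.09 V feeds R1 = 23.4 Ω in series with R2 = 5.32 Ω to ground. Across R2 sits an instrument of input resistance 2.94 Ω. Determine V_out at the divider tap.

V_out ≈ 0.456 V

The load sits in parallel with R2, giving an effective lower resistance R2' = R2·R_L/(R2+R_L) = 1.894 Ω.
Then V_out = V_CC · R2'/(R1 + R2') = 6.09 × 1.894/25.29 = 0.4559 V.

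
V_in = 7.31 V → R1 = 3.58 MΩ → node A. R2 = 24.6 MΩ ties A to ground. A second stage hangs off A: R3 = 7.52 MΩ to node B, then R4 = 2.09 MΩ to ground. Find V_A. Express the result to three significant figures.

The second stage (R3 + R4 = 9.610 MΩ) loads node A in parallel with R2.
Effective lower resistance at A: R2 ‖ 9.610 = 6.910 MΩ.
First divider: V_A = V_in · 6.910/(3.58 + 6.910) = 4.815 V.

V_A ≈ 4.82 V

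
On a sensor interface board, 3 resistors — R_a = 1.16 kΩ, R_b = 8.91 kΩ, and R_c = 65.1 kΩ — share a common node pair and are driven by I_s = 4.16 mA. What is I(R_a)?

ΣG = 1/1.16 + 1/8.91 + 1/65.1 = 0.9897.
Current divider: I(R_a) = I_s · G_k/ΣG = 4.16 × (0.8621/0.9897) = 4.16 × 0.8711 = 3.624 mA.

I ≈ 3.62 mA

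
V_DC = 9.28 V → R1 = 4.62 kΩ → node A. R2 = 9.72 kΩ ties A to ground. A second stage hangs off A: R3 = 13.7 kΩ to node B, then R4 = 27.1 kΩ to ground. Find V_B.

The second stage (R3 + R4 = 40.80 kΩ) loads node A in parallel with R2.
Effective lower resistance at A: R2 ‖ 40.80 = 7.850 kΩ.
So V_A = 9.28 × 0.6295 = 5.842 V.
V_B = V_A × 0.6642 = 3.880 V.

V_B ≈ 3.88 V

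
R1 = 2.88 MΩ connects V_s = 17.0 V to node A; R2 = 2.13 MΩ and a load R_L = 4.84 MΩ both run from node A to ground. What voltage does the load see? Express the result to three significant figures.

First combine the lower leg with the load: R2 ‖ R_L = 1.479 MΩ.
Voltage divider with the loaded lower leg: V_out = 17.0 × 1.479/(2.88 + 1.479) = 17.0 × 0.3393 = 5.768 V.

V_out ≈ 5.77 V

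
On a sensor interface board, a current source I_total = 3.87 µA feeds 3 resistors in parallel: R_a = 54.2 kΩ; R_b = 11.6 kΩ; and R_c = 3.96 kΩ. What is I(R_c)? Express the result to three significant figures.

Total conductance ΣG = 1/54.2 + 1/11.6 + 1/3.96 = 0.3572 (units of 1/kΩ).
By the current-divider rule, I = I_total · G_k/ΣG = 3.87 × 0.7070 = 2.736 µA.

I ≈ 2.74 µA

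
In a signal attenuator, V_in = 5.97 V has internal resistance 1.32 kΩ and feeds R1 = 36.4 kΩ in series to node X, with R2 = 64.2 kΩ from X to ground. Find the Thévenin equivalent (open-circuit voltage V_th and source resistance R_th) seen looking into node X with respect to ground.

R1' = 1.32 + 36.4 = 37.72 kΩ (source resistance + R1).
Open-circuit (no load on X): V_th = V_in · R2/(R1' + R2) = 5.97 × 64.2/(37.72 + 64.2) = 3.761 V.
With V_in suppressed (replaced by a short), R_th = R1' ‖ R2 = (37.72 × 64.2)/(37.72 + 64.2) = 23.76 kΩ.

V_th ≈ 3.76 V, R_th ≈ 23.8 kΩ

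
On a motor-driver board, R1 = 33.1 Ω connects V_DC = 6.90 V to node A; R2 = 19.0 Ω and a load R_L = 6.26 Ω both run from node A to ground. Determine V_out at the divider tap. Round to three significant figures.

V_out ≈ 0.859 V

The load sits in parallel with R2, giving an effective lower resistance R2' = R2·R_L/(R2+R_L) = 4.709 Ω.
Voltage divider with the loaded lower leg: V_out = 6.90 × 4.709/(33.1 + 4.709) = 6.90 × 0.1245 = 0.8593 V.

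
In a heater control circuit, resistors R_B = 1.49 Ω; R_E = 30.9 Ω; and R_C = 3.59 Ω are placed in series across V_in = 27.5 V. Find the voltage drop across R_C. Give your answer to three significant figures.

V ≈ 2.74 V

Series total: ΣR = 1.49 + 30.9 + 3.59 = 35.98 Ω.
By the voltage-divider rule, V = 27.5 × 3.590/35.98 = 2.744 V.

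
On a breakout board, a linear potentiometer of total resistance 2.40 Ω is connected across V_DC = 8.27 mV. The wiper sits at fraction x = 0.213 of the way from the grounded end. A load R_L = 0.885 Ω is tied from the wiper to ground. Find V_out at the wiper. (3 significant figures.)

V_out ≈ 1.21 mV

Lower segment x·R_p = 0.5112 Ω; upper segment (1−x)·R_p = 1.889 Ω.
R_L loads the lower segment: effective lower R = 0.3240 Ω.
Loaded-divider output: V_out = 8.27 × 0.1464 = 1.211 mV.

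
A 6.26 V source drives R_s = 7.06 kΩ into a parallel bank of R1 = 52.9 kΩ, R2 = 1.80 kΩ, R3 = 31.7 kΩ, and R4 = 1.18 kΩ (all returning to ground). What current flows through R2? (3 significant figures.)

Combine the parallel branches: R_p = (1/52.9 + 1/1.80 + 1/31.7 + 1/1.18)⁻¹ = 0.6880 kΩ.
V_A by voltage divider: V_A = 6.26 × 0.6880/(7.06 + 0.6880) = 0.5559 V.
Branch current I = V_A/R2 = 0.5559/1.80 = 0.3088 mA.

I ≈ 0.309 mA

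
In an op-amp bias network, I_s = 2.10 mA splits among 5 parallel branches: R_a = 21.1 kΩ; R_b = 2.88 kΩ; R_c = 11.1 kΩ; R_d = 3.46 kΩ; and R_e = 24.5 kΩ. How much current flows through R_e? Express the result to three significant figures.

I ≈ 0.105 mA

Conductances: ΣG = 1/21.1 + 1/2.88 + 1/11.1 + 1/3.46 + 1/24.5 = 0.8145 (1/kΩ).
By the current-divider rule, I = I_s · G_k/ΣG = 2.10 × 0.05011 = 0.1052 mA.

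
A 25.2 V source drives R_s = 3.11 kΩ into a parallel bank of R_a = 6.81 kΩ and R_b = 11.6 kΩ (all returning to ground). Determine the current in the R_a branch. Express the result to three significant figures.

I ≈ 2.15 mA

Parallel bank: R_p = 1/(1/6.81 + 1/11.6) = 4.291 kΩ.
V_A by voltage divider: V_A = 25.2 × 4.291/(3.11 + 4.291) = 14.61 V.
Branch current I = V_A/R_a = 14.61/6.81 = 2.145 mA.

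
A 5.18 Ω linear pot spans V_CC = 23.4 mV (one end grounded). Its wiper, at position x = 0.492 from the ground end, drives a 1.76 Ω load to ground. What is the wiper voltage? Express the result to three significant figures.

V_out ≈ 6.63 mV

The pot divides into 2.631 Ω above the wiper and 2.549 Ω below.
(x·R_p) ‖ R_L = 1.041 Ω.
V_out = 23.4 × 1.041/(2.631 + 1.041) = 6.633 mV.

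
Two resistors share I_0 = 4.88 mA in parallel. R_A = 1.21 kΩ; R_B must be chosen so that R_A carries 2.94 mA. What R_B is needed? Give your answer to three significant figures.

R_B ≈ 1.83 kΩ

Two-branch current divider: I_A = I_0 · R_B/(R_A + R_B).
2.94/4.88 = R_B/(R_A + R_B) → R_B = R_A · (0.6025)/(1 − 0.6025) = 1.21 × 1.515 = 1.834 kΩ.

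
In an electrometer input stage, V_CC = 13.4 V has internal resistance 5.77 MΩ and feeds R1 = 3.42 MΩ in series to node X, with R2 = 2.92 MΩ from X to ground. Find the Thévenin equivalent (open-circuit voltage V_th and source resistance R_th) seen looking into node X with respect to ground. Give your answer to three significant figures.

V_th ≈ 3.23 V, R_th ≈ 2.22 MΩ

R1' = 5.77 + 3.42 = 9.190 MΩ (source resistance + R1).
Open-circuit (no load on X): V_th = V_CC · R2/(R1' + R2) = 13.4 × 2.92/(9.190 + 2.92) = 3.231 V.
Looking into X with the source shorted: R_th = R1'·R2/(R1'+R2) = 9.190 × 2.92/12.11 = 2.216 MΩ.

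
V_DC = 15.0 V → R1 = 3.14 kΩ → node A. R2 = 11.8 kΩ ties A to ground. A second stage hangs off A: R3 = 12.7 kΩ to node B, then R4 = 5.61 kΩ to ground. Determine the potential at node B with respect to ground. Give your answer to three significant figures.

V_B ≈ 3.20 V

The second stage (R3 + R4 = 18.31 kΩ) loads node A in parallel with R2.
R2 ‖ (R3+R4) = 7.176 kΩ.
So V_A = 15.0 × 0.6956 = 10.43 V.
Stage 2 is unloaded, so V_B = V_A · R4/(R3+R4) = 10.43 × 5.61/18.31 = 3.197 V.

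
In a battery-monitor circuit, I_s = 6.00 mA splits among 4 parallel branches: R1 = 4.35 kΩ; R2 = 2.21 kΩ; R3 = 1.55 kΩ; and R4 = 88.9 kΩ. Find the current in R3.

ΣG = 1/4.35 + 1/2.21 + 1/1.55 + 1/88.9 = 1.339.
R3 takes the fraction G_k/ΣG = 0.6452/1.339 = 0.4819, so I = 6.00 × 0.4819 = 2.891 mA.

I ≈ 2.89 mA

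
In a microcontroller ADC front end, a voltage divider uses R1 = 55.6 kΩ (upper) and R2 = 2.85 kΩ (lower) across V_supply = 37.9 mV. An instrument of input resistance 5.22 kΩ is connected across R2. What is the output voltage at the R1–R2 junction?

R2 ‖ R_L = (2.85 × 5.22)/(2.85 + 5.22) = 1.843 kΩ.
Then V_out = V_supply · R2'/(R1 + R2') = 37.9 × 1.843/57.44 = 1.216 mV.

V_out ≈ 1.22 mV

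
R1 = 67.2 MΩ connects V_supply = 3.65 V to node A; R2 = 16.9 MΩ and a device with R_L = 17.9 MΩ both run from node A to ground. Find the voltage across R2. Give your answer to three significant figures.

V_out ≈ 0.418 V

First combine the lower leg with the load: R2 ‖ R_L = 8.693 MΩ.
Then V_out = V_supply · R2'/(R1 + R2') = 3.65 × 8.693/75.89 = 0.4181 V.
(Unloaded it would be 0.733 V; the load pulls it down.)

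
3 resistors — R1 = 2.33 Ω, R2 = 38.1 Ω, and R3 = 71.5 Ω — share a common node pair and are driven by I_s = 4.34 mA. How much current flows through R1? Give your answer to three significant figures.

I ≈ 3.97 mA

Total conductance ΣG = 1/2.33 + 1/38.1 + 1/71.5 = 0.4694 (units of 1/Ω).
R1 takes the fraction G_k/ΣG = 0.4292/0.4694 = 0.9143, so I = 4.34 × 0.9143 = 3.968 mA.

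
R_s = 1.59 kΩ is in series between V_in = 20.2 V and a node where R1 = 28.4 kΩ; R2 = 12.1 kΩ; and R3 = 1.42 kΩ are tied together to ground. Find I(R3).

Parallel bank: R_p = 1/(1/28.4 + 1/12.1 + 1/1.42) = 1.216 kΩ.
V_A by voltage divider: V_A = 20.2 × 1.216/(1.59 + 1.216) = 8.756 V.
Branch current I = V_A/R3 = 8.756/1.42 = 6.166 mA.
(Check via current divider: I_total = 7.198 mA; share G_k/ΣG = 0.8566 → same result.)

I ≈ 6.17 mA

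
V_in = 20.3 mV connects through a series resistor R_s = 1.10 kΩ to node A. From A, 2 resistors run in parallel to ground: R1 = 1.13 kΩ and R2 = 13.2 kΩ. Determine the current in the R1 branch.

I ≈ 8.73 µA

Parallel bank: R_p = 1/(1/1.13 + 1/13.2) = 1.041 kΩ.
V_A by voltage divider: V_A = 20.3 × 1.041/(1.10 + 1.041) = 9.870 mV.
Branch current I = V_A/R1 = 9.870/1.13 = 8.734 µA.
(Check via current divider: I_total = 9.482 µA; share G_k/ΣG = 0.9211 → same result.)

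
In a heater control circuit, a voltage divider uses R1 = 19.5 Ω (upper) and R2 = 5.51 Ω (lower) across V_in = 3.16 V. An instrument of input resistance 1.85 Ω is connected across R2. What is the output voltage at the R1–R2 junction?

R2 ‖ R_L = (5.51 × 1.85)/(5.51 + 1.85) = 1.385 Ω.
Voltage divider with the loaded lower leg: V_out = 3.16 × 1.385/(19.5 + 1.385) = 3.16 × 0.06631 = 0.2096 V.
(Unloaded it would be 0.696 V; the load pulls it down.)

V_out ≈ 0.210 V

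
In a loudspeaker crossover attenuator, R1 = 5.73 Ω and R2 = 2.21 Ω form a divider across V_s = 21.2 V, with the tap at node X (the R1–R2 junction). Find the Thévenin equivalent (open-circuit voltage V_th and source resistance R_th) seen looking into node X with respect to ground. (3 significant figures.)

V_th ≈ 5.90 V, R_th ≈ 1.59 Ω

With X open, the divider is unloaded: V_th = 21.2 × 2.21/7.940 = 5.901 V.
With V_s suppressed (replaced by a short), R_th = R1 ‖ R2 = (5.730 × 2.21)/(5.730 + 2.21) = 1.595 Ω.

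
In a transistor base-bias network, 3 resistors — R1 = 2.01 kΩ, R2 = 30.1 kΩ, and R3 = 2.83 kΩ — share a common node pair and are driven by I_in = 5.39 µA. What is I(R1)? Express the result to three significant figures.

I ≈ 3.03 µA

Total conductance ΣG = 1/2.01 + 1/30.1 + 1/2.83 = 0.8841 (units of 1/kΩ).
Current divider: I(R1) = I_in · G_k/ΣG = 5.39 × (0.4975/0.8841) = 5.39 × 0.5627 = 3.033 µA.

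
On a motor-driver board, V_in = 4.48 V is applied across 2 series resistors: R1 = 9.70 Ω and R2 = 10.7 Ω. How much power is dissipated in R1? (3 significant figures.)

ΣR = 20.40 Ω → I = 4.48/20.40 = 0.2196 A.
P = I²R = 0.04823 × 9.70 = 0.4678 W.

P ≈ 0.468 W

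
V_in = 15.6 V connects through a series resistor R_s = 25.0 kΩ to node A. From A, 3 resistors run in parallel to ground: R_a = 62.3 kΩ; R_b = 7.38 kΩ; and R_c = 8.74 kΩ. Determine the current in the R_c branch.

I ≈ 0.233 mA

Parallel bank: R_p = 1/(1/62.3 + 1/7.38 + 1/8.74) = 3.760 kΩ.
Node voltage V_A = V_in · R_p/(R_s + R_p) = 15.6 × 0.1307 = 2.039 V.
I(R_c) = V_A / R_c = 2.039/8.74 = 0.2333 mA.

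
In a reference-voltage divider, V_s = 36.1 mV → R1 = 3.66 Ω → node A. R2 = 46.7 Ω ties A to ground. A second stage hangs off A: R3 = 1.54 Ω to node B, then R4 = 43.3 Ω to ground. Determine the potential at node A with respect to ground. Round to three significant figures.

Node A sees R2 in parallel with the series input of stage 2, R3 + R4 = 44.84 Ω.
R2 ‖ (R3+R4) = 22.88 Ω.
So V_A = 36.1 × 0.8621 = 31.12 mV.

V_A ≈ 31.1 mV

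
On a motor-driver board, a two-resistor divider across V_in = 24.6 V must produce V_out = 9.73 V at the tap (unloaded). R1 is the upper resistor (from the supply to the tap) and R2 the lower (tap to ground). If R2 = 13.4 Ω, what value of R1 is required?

R1 ≈ 20.5 Ω

The divider ratio is R2/(R1+R2) = 9.73/24.6 = 0.3955.
R1 = R2·(1/k − 1) = 13.4 × 1.528 = 20.48 Ω.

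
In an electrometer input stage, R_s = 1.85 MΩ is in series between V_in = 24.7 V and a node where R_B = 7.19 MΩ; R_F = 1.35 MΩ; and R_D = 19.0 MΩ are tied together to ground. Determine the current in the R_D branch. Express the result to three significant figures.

Combine the parallel branches: R_p = (1/7.19 + 1/1.35 + 1/19.0)⁻¹ = 1.072 MΩ.
Node voltage V_A = V_in · R_p/(R_s + R_p) = 24.7 × 0.3670 = 9.064 V.
I(R_D) = V_A / R_D = 9.064/19.0 = 0.4771 µA.
(Check via current divider: I_total = 8.452 µA; share G_k/ΣG = 0.05644 → same result.)

I ≈ 0.477 µA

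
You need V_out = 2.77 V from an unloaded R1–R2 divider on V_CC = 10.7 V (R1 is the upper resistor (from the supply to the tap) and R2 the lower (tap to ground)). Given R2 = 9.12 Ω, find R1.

R1 ≈ 26.1 Ω

The divider ratio is R2/(R1+R2) = 2.77/10.7 = 0.2589.
R1 = R2·(1/k − 1) = 9.12 × 2.863 = 26.11 Ω.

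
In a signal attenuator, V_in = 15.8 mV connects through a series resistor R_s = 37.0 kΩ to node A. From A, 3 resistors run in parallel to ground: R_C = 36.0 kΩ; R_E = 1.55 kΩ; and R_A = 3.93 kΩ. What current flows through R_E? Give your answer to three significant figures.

Equivalent of the parallel group: R_p = 1.078 kΩ.
Node voltage V_A = V_in · R_p/(R_s + R_p) = 15.8 × 0.02832 = 0.4474 mV.
Branch current I = V_A/R_E = 0.4474/1.55 = 0.2887 µA.

I ≈ 0.289 µA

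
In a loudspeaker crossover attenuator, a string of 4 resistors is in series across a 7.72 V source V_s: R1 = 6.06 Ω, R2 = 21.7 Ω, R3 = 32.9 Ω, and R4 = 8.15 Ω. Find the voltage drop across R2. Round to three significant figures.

V ≈ 2.43 V

ΣR = 6.06 + 21.7 + 32.9 + 8.15 = 68.81 Ω.
Voltage divider: V = V_s · (21.70 / 68.81) = 7.72 × 0.3154 = 2.435 V.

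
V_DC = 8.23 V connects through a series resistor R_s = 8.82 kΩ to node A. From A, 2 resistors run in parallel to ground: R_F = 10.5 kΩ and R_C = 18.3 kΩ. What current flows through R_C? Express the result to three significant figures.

I ≈ 0.194 mA

Combine the parallel branches: R_p = (1/10.5 + 1/18.3)⁻¹ = 6.672 kΩ.
V_A by voltage divider: V_A = 8.23 × 6.672/(8.82 + 6.672) = 3.544 V.
Branch current I = V_A/R_C = 3.544/18.3 = 0.1937 mA.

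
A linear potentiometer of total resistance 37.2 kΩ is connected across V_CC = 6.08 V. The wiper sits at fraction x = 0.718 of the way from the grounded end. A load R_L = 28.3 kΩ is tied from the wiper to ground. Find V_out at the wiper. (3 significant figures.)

V_out ≈ 3.45 V

Split the track: R_lower = x·R_p = 26.71 kΩ, R_upper = (1−x)·R_p = 10.49 kΩ.
(x·R_p) ‖ R_L = 13.74 kΩ.
Then V_out = V_CC · 13.74/(10.49 + 13.74) = 3.448 V.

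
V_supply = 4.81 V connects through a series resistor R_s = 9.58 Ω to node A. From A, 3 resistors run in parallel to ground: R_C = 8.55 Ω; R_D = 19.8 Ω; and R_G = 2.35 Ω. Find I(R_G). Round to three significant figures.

Equivalent of the parallel group: R_p = 1.686 Ω.
V_A by voltage divider: V_A = 4.81 × 1.686/(9.58 + 1.686) = 0.7200 V.
Branch current I = V_A/R_G = 0.7200/2.35 = 0.3064 A.
(Equivalently: I_total = 0.4269 A, then current-divider fraction G_k/ΣG = 0.7176.)

I ≈ 0.306 A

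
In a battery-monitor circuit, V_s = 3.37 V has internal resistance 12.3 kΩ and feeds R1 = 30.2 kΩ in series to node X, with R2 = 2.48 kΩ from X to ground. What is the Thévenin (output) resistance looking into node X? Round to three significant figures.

R_th ≈ 2.34 kΩ

R1' = 12.3 + 30.2 = 42.50 kΩ (source resistance + R1).
Zeroing V_s shorts the top of R1' to ground, so R_th = R1' ‖ R2 = 2.343 kΩ.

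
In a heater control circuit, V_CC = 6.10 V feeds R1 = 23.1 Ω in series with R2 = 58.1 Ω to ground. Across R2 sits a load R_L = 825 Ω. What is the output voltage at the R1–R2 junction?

V_out ≈ 4.28 V

The load sits in parallel with R2, giving an effective lower resistance R2' = R2·R_L/(R2+R_L) = 54.28 Ω.
Voltage divider with the loaded lower leg: V_out = 6.10 × 54.28/(23.1 + 54.28) = 6.10 × 0.7015 = 4.279 V.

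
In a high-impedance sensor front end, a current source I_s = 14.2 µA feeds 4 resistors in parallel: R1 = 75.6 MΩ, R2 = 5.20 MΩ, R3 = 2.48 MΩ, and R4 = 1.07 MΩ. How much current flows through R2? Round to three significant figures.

I ≈ 1.77 µA

Total conductance ΣG = 1/75.6 + 1/5.20 + 1/2.48 + 1/1.07 = 1.543 (units of 1/MΩ).
By the current-divider rule, I = I_s · G_k/ΣG = 14.2 × 0.1246 = 1.769 µA.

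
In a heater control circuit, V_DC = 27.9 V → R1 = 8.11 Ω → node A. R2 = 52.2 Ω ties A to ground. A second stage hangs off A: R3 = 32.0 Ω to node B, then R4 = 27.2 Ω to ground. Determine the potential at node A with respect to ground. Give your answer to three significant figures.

Node A sees R2 in parallel with the series input of stage 2, R3 + R4 = 59.20 Ω.
R2 ‖ (R3+R4) = 27.74 Ω.
So V_A = 27.9 × 0.7738 = 21.59 V.

V_A ≈ 21.6 V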